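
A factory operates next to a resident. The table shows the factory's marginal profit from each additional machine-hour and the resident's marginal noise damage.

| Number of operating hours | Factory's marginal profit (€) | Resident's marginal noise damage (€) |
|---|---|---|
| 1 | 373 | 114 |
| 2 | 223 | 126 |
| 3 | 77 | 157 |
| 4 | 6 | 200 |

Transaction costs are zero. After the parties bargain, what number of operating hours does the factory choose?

2

Bargaining reaches the level where marginal profit last exceeds marginal noise damage.
That holds through level 2 (223 ≥ 126) but not at 3 (77 < 157).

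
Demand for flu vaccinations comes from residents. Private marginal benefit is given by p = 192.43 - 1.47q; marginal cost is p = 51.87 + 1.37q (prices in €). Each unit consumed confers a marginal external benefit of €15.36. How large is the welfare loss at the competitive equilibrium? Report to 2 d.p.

DWL = €41.54

Market equilibrium (private): 51.87 + 1.37q = 192.43 - 1.47q → q_m = 49.4930.
Social marginal benefit = demand + MEB = 207.79 - 1.47q.
Set SMB = MC: 207.79 - 1.47q = 51.87 + 1.37q → q* = 54.9014.
The welfare-loss triangle has base |q_m − q*| and height MEB(q_m) (the vertical gap between SMB and MC is zero at q* and MEB at q_m).
DWL = ½ × 5.4084 × 15.3600 = 41.5365.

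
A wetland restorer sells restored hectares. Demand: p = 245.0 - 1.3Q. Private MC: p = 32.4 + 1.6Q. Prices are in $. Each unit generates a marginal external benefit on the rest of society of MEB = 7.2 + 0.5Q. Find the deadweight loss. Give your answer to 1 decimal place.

Market equilibrium (private): 32.4 + 1.6Q = 245.0 - 1.3Q → Q_m = 73.3103.
Social marginal cost = private MC − MEB = 25.2 + 1.1Q.
Set SMC = demand: 25.2 + 1.1Q = 245.0 - 1.3Q → Q* = 91.5833.
The loss is the area between SMC and demand from Q* to Q_m; with linear curves that's a triangle of height MEB(Q_m).
DWL = ½ × 18.2730 × 43.8552 = 400.6830.

DWL = $400.7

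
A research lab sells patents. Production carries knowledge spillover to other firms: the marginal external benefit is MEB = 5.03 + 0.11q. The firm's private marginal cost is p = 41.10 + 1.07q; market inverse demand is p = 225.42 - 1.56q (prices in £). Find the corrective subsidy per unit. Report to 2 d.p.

subsidy = £13.30 per unit

Social marginal cost = private MC − MEB = 36.07 + 0.96q.
Set SMC = demand: 36.07 + 0.96q = 225.42 - 1.56q → q* = 75.1389.
The Pigouvian subsidy equals MEB at q*: 5.03 + 0.11×75.1389 = 13.2953.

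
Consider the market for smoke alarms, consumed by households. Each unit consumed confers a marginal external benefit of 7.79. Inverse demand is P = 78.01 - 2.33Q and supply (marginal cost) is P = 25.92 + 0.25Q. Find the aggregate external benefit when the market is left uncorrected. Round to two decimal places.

Market equilibrium (private): 25.92 + 0.25Q = 78.01 - 2.33Q → Q_m = 20.1899.
Total external benefit = MEB × Q_m = 7.79 × 20.1899 = 157.2793.

157.28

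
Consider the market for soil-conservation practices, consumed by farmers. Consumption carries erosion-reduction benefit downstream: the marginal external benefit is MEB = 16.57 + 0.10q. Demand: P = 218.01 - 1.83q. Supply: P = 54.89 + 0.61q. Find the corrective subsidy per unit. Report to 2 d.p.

Social marginal benefit = demand + MEB = 234.58 - 1.73q.
Set SMB = MC: 234.58 - 1.73q = 54.89 + 0.61q → q* = 76.7906.
The Pigouvian subsidy equals MEB at q*: 16.57 + 0.10×76.7906 = 24.2491.

subsidy = 24.25 per unit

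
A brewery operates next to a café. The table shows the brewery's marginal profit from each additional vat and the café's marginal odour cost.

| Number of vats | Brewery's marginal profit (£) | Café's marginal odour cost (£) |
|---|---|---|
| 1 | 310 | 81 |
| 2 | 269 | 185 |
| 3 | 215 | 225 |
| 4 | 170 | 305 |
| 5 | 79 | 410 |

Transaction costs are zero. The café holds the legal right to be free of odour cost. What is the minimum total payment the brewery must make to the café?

£266

Efficient level: marginal profit ≥ marginal odour cost through level 2, so k* = 2.
With the café holding the right, the brewery must at least compensate total damage at k*: 81 + 185 = 266.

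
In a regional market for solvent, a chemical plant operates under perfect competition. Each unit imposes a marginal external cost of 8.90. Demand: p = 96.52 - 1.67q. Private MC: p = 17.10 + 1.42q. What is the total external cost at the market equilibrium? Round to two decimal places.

228.75

Market equilibrium (private): 17.10 + 1.42q = 96.52 - 1.67q → q_m = 25.7023.
Total external cost = MEC × q_m = 8.90 × 25.7023 = 228.7505.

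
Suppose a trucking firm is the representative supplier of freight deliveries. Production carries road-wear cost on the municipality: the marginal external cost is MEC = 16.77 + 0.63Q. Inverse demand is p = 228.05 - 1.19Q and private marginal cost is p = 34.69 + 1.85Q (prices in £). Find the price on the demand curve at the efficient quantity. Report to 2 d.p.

P = £170.79

Social marginal cost = private MC + MEC = 51.46 + 2.48Q.
Set SMC = demand: 51.46 + 2.48Q = 228.05 - 1.19Q → Q* = 48.1172.
Consumer price on the demand curve at Q*: 228.05 − 1.19×48.1172 = 170.7905.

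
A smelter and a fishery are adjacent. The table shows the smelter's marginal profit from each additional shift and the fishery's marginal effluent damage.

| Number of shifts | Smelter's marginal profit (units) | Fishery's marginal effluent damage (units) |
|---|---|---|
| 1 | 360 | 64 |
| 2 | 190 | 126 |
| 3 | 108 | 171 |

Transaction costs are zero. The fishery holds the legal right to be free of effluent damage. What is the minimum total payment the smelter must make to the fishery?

190

Efficient level: marginal profit ≥ marginal effluent damage through level 2, so k* = 2.
With the fishery holding the right, the smelter must at least compensate total damage at k*: 64 + 126 = 190.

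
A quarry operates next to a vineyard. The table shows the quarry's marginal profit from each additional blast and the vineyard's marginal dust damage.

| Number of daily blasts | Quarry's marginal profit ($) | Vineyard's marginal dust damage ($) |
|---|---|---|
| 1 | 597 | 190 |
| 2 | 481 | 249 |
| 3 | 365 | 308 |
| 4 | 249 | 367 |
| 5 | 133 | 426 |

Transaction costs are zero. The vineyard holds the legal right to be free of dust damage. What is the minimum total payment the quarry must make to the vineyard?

Efficient level: marginal profit ≥ marginal dust damage through level 3, so k* = 3.
With the vineyard holding the right, the quarry must at least compensate total damage at k*: 190 + 249 + 308 = 747.

$747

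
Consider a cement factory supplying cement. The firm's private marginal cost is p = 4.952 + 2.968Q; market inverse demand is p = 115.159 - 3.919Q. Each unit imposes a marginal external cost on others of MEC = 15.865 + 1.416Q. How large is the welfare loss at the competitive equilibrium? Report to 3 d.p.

DWL = 89.372

Market equilibrium (private): 4.952 + 2.968Q = 115.159 - 3.919Q → Q_m = 16.0022.
Social marginal cost = private MC + MEC = 20.817 + 4.384Q.
Set SMC = demand: 20.817 + 4.384Q = 115.159 - 3.919Q → Q* = 11.3624.
The loss is the area between SMC and demand from Q* to Q_m; with linear curves that's a triangle of height MEC(Q_m).
DWL = ½ × 4.6398 × 38.5241 = 89.3721.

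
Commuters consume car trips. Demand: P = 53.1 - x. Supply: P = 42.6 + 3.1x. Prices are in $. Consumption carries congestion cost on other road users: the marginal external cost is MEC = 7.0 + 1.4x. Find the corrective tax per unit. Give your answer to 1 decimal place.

tax = $7.9 per unit

Social marginal benefit = demand − MEC = 46.1 - 2.4x.
Set SMB = MC: 46.1 - 2.4x = 42.6 + 3.1x → x* = 0.6364.
The Pigouvian tax equals MEC at x*: 7.0 + 1.4×0.6364 = 7.8910.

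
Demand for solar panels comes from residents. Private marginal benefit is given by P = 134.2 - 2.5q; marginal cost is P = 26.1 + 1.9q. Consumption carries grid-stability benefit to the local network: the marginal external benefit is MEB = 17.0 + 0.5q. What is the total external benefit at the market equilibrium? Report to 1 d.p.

568.6

Market equilibrium (private): 26.1 + 1.9q = 134.2 - 2.5q → q_m = 24.5682.
Total external benefit = ∫₀^{q_m} (17.0 + 0.5q) dq = 17.0×24.5682 + ½×0.5×24.5682² = 568.5585.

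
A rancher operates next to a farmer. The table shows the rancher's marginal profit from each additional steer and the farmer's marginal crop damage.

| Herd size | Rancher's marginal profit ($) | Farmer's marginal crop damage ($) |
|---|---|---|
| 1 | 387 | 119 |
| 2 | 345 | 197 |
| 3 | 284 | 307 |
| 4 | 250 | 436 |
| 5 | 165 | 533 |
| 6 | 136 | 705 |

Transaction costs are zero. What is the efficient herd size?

2

Bargaining reaches the level where marginal profit last exceeds marginal crop damage.
That holds through level 2 (345 ≥ 197) but not at 3 (284 < 307).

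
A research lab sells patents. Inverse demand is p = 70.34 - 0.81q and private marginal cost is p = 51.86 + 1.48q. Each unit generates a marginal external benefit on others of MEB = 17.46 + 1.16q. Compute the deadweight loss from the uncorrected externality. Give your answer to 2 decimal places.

Market equilibrium (private): 51.86 + 1.48q = 70.34 - 0.81q → q_m = 8.0699.
Social marginal cost = private MC − MEB = 34.40 + 0.32q.
Set SMC = demand: 34.40 + 0.32q = 70.34 - 0.81q → q* = 31.8053.
Height of the DWL triangle at q_m is demand(q_m) − SMC(q_m) = MEB(q_m) = 26.8210.
DWL = ½ × 23.7354 × 26.8210 = 318.3036.

DWL = 318.30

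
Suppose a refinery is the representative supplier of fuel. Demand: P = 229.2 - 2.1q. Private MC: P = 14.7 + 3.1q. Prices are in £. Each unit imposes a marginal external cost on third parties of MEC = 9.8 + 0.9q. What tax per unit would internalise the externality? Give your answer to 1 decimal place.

Social marginal cost = private MC + MEC = 24.5 + 4.0q.
Set SMC = demand: 24.5 + 4.0q = 229.2 - 2.1q → q* = 33.5574.
The Pigouvian tax equals MEC at q*: 9.8 + 0.9×33.5574 = 40.0017.

tax = £40.0 per unit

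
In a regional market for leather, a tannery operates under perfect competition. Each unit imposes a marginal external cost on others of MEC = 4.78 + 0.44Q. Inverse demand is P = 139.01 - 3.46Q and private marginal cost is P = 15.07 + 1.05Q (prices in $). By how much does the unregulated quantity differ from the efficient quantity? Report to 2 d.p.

3.41 units

Market equilibrium (private): 15.07 + 1.05Q = 139.01 - 3.46Q → Q_m = 27.4812.
Social marginal cost = private MC + MEC = 19.85 + 1.49Q.
Set SMC = demand: 19.85 + 1.49Q = 139.01 - 3.46Q → Q* = 24.0727.
Gap = |27.4812 − 24.0727| = 3.4085.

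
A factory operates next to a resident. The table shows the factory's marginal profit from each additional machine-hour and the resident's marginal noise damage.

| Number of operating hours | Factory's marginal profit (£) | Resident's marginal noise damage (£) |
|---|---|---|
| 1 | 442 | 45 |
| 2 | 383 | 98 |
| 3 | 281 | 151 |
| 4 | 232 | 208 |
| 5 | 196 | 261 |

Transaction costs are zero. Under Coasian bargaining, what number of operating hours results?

Bargaining reaches the level where marginal profit last exceeds marginal noise damage.
That holds through level 4 (232 ≥ 208) but not at 5 (196 < 261).

4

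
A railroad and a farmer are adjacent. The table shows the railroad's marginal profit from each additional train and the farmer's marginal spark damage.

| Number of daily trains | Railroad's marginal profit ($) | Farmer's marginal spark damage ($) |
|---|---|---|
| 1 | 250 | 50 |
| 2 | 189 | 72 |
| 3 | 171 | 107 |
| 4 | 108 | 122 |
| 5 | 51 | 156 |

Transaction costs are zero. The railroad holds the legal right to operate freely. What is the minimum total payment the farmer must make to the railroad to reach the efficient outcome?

$159

Left alone the railroad would choose level 5 (marginal profit stays positive).
Efficient level: k* = 3 (marginal profit ≥ marginal spark damage through 3).
The farmer must at least cover the railroad's forgone profit from cutting 5→3: 108 + 51 = 159.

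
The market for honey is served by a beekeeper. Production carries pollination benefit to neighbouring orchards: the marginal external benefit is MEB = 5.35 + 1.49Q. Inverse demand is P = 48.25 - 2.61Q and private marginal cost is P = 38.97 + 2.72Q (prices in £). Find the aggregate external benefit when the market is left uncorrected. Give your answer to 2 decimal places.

Market equilibrium (private): 38.97 + 2.72Q = 48.25 - 2.61Q → Q_m = 1.7411.
Total external benefit = ∫₀^{Q_m} (5.35 + 1.49Q) dQ = 5.35×1.7411 + ½×1.49×1.7411² = 11.5733.

£11.57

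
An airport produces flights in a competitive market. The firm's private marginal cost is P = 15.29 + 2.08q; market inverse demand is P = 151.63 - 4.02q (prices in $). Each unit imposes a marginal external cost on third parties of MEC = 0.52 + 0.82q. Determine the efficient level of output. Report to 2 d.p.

q* = 19.63

Social marginal cost = private MC + MEC = 15.81 + 2.90q.
Set SMC = demand: 15.81 + 2.90q = 151.63 - 4.02q → q* = 19.6272.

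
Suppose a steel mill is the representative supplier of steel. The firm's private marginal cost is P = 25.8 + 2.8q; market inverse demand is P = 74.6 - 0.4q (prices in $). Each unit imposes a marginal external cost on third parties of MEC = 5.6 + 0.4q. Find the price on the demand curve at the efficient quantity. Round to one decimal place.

Social marginal cost = private MC + MEC = 31.4 + 3.2q.
Set SMC = demand: 31.4 + 3.2q = 74.6 - 0.4q → q* = 12.0000.
Consumer price on the demand curve at q*: 74.6 − 0.4×12.0000 = 69.8000.

P = $69.8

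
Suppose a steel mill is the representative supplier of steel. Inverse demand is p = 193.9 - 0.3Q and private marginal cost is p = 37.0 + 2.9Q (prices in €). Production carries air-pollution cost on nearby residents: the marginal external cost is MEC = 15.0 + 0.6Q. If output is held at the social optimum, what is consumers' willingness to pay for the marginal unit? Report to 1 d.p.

Social marginal cost = private MC + MEC = 52.0 + 3.5Q.
Set SMC = demand: 52.0 + 3.5Q = 193.9 - 0.3Q → Q* = 37.3421.
Consumer price on the demand curve at Q*: 193.9 − 0.3×37.3421 = 182.6974.

P = €182.7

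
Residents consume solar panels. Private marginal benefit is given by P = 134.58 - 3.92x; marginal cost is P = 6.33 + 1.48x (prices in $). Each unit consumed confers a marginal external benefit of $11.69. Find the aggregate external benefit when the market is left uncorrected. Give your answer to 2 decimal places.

Market equilibrium (private): 6.33 + 1.48x = 134.58 - 3.92x → x_m = 23.7500.
Total external benefit = MEB × x_m = 11.69 × 23.7500 = 277.6375.

$277.64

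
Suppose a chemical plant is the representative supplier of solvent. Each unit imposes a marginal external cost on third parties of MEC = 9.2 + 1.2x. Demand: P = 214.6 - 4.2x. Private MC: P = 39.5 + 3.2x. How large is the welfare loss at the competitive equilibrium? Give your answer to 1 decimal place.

Market equilibrium (private): 39.5 + 3.2x = 214.6 - 4.2x → x_m = 23.6622.
Social marginal cost = private MC + MEC = 48.7 + 4.4x.
Set SMC = demand: 48.7 + 4.4x = 214.6 - 4.2x → x* = 19.2907.
Height of the DWL triangle at x_m is SMC(x_m) − demand(x_m) = MEC(x_m) = 37.5946.
DWL = ½ × 4.3715 × 37.5946 = 82.1724.

DWL = 82.2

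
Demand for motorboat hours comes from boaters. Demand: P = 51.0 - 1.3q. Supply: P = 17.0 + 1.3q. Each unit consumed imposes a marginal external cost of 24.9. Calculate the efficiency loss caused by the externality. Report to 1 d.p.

DWL = 119.2

Market equilibrium (private): 17.0 + 1.3q = 51.0 - 1.3q → q_m = 13.0769.
Social marginal benefit = demand − MEC = 26.1 - 1.3q.
Set SMB = MC: 26.1 - 1.3q = 17.0 + 1.3q → q* = 3.5000.
The welfare-loss triangle has base |q_m − q*| and height MEC(q_m) (the vertical gap between SMB and MC is zero at q* and MEC at q_m).
DWL = ½ × 9.5769 × 24.9000 = 119.2324.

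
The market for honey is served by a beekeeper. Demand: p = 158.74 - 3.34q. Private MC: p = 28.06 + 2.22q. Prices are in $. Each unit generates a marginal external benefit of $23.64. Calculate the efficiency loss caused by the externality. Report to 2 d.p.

Market equilibrium (private): 28.06 + 2.22q = 158.74 - 3.34q → q_m = 23.5036.
Social marginal cost = private MC − MEB = 4.42 + 2.22q.
Set SMC = demand: 4.42 + 2.22q = 158.74 - 3.34q → q* = 27.7554.
Height of the DWL triangle at q_m is demand(q_m) − SMC(q_m) = MEB(q_m) = 23.6400.
DWL = ½ × 4.2518 × 23.6400 = 50.2563.

DWL = $50.26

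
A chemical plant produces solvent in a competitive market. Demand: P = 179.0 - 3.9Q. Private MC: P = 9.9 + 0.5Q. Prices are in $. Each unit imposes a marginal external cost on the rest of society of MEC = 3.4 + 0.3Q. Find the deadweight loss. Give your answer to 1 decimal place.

DWL = $23.7

Market equilibrium (private): 9.9 + 0.5Q = 179.0 - 3.9Q → Q_m = 38.4318.
Social marginal cost = private MC + MEC = 13.3 + 0.8Q.
Set SMC = demand: 13.3 + 0.8Q = 179.0 - 3.9Q → Q* = 35.2553.
Between Q* and Q_m the wedge SMC − demand runs linearly from 0 to MEC(Q_m), so the loss is a triangle.
DWL = ½ × 3.1765 × 14.9295 = 23.7118.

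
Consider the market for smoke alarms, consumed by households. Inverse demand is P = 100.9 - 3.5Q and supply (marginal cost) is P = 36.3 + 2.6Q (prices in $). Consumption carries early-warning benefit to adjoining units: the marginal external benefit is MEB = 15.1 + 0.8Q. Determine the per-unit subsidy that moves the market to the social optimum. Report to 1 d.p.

subsidy = $27.1 per unit

Social marginal benefit = demand + MEB = 116.0 - 2.7Q.
Set SMB = MC: 116.0 - 2.7Q = 36.3 + 2.6Q → Q* = 15.0377.
The Pigouvian subsidy equals MEB at Q*: 15.1 + 0.8×15.0377 = 27.1302.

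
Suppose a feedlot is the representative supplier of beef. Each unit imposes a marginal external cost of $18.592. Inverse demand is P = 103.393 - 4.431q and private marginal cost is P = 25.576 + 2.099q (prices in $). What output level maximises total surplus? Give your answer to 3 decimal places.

q* = 9.070

Social marginal cost = private MC + MEC = 44.168 + 2.099q.
Set SMC = demand: 44.168 + 2.099q = 103.393 - 4.431q → q* = 9.0697.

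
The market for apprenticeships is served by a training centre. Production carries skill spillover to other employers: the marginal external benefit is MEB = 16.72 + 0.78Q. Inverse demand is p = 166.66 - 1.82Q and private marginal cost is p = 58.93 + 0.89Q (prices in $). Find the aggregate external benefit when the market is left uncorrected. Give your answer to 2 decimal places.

Market equilibrium (private): 58.93 + 0.89Q = 166.66 - 1.82Q → Q_m = 39.7528.
Total external benefit = ∫₀^{Q_m} (16.72 + 0.78Q) dQ = 16.72×39.7528 + ½×0.78×39.7528² = 1280.9780.

$1280.98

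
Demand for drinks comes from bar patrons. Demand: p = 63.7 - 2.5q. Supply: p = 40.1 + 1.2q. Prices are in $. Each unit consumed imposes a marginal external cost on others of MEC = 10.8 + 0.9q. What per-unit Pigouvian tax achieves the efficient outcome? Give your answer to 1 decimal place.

Social marginal benefit = demand − MEC = 52.9 - 3.4q.
Set SMB = MC: 52.9 - 3.4q = 40.1 + 1.2q → q* = 2.7826.
The Pigouvian tax equals MEC at q*: 10.8 + 0.9×2.7826 = 13.3043.

tax = $13.3 per unit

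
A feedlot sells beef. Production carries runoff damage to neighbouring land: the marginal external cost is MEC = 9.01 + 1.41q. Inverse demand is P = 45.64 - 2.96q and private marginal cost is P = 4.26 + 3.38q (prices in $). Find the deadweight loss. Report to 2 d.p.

Market equilibrium (private): 4.26 + 3.38q = 45.64 - 2.96q → q_m = 6.5268.
Social marginal cost = private MC + MEC = 13.27 + 4.79q.
Set SMC = demand: 13.27 + 4.79q = 45.64 - 2.96q → q* = 4.1768.
Between q* and q_m the wedge SMC − demand runs linearly from 0 to MEC(q_m), so the loss is a triangle.
DWL = ½ × 2.3500 × 18.2128 = 21.4000.

DWL = $21.40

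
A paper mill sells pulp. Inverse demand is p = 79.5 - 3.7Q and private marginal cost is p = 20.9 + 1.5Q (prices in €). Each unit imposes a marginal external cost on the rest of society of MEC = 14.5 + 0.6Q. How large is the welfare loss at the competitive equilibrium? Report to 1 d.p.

Market equilibrium (private): 20.9 + 1.5Q = 79.5 - 3.7Q → Q_m = 11.2692.
Social marginal cost = private MC + MEC = 35.4 + 2.1Q.
Set SMC = demand: 35.4 + 2.1Q = 79.5 - 3.7Q → Q* = 7.6034.
The welfare-loss triangle has base |Q_m − Q*| and height MEC(Q_m) (the vertical gap between SMC and demand is zero at Q* and MEC at Q_m).
DWL = ½ × 3.6658 × 21.2615 = 38.9702.

DWL = €39.0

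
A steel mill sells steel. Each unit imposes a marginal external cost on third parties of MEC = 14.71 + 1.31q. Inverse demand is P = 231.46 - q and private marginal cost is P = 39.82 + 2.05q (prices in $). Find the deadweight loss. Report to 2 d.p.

Market equilibrium (private): 39.82 + 2.05q = 231.46 - q → q_m = 62.8328.
Social marginal cost = private MC + MEC = 54.53 + 3.36q.
Set SMC = demand: 54.53 + 3.36q = 231.46 - q → q* = 40.5803.
Between q* and q_m the wedge SMC − demand runs linearly from 0 to MEC(q_m), so the loss is a triangle.
DWL = ½ × 22.2525 × 97.0210 = 1079.4799.

DWL = $1079.48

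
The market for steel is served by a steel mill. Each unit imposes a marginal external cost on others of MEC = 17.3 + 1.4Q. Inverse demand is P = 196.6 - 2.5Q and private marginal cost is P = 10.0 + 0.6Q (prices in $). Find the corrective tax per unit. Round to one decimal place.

Social marginal cost = private MC + MEC = 27.3 + 2.0Q.
Set SMC = demand: 27.3 + 2.0Q = 196.6 - 2.5Q → Q* = 37.6222.
The Pigouvian tax equals MEC at Q*: 17.3 + 1.4×37.6222 = 69.9711.

tax = $70.0 per unit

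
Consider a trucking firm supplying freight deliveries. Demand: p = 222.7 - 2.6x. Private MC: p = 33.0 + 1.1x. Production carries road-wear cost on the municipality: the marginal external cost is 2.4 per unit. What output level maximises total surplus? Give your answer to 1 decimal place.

Social marginal cost = private MC + MEC = 35.4 + 1.1x.
Set SMC = demand: 35.4 + 1.1x = 222.7 - 2.6x → x* = 50.6216.

x* = 50.6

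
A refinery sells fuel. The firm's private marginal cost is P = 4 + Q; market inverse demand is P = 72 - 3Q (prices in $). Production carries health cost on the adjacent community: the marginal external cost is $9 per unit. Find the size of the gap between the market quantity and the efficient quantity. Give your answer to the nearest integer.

Market equilibrium (private): 4 + Q = 72 - 3Q → Q_m = 17.0000.
Social marginal cost = private MC + MEC = 13 + Q.
Set SMC = demand: 13 + Q = 72 - 3Q → Q* = 14.7500.
Gap = |17.0000 − 14.7500| = 2.2500.

2 units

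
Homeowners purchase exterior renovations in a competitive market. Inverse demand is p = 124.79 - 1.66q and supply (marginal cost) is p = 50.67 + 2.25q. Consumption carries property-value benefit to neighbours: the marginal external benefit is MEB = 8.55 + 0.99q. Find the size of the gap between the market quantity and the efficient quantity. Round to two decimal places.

9.36 units

Market equilibrium (private): 50.67 + 2.25q = 124.79 - 1.66q → q_m = 18.9565.
Social marginal benefit = demand + MEB = 133.34 - 0.67q.
Set SMB = MC: 133.34 - 0.67q = 50.67 + 2.25q → q* = 28.3116.
Gap = |18.9565 − 28.3116| = 9.3551.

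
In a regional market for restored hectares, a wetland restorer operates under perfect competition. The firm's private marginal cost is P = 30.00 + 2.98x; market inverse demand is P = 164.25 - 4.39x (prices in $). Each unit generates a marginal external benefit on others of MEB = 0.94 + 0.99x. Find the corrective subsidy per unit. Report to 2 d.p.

Social marginal cost = private MC − MEB = 29.06 + 1.99x.
Set SMC = demand: 29.06 + 1.99x = 164.25 - 4.39x → x* = 21.1897.
The Pigouvian subsidy equals MEB at x*: 0.94 + 0.99×21.1897 = 21.9178.

subsidy = $21.92 per unit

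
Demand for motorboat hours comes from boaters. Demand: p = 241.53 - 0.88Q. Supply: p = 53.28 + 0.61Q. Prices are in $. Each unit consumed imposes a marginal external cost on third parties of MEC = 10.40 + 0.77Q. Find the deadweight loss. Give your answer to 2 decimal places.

DWL = $2565.43

Market equilibrium (private): 53.28 + 0.61Q = 241.53 - 0.88Q → Q_m = 126.3423.
Social marginal benefit = demand − MEC = 231.13 - 1.65Q.
Set SMB = MC: 231.13 - 1.65Q = 53.28 + 0.61Q → Q* = 78.6947.
Height of the DWL triangle at Q_m is MC(Q_m) − SMB(Q_m) = MEC(Q_m) = 107.6836.
DWL = ½ × 47.6476 × 107.6836 = 2565.4325.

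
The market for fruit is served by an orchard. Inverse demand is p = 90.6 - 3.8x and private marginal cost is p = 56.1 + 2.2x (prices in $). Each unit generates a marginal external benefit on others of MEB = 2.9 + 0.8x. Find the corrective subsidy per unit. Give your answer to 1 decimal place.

subsidy = $8.7 per unit

Social marginal cost = private MC − MEB = 53.2 + 1.4x.
Set SMC = demand: 53.2 + 1.4x = 90.6 - 3.8x → x* = 7.1923.
The Pigouvian subsidy equals MEB at x*: 2.9 + 0.8×7.1923 = 8.6538.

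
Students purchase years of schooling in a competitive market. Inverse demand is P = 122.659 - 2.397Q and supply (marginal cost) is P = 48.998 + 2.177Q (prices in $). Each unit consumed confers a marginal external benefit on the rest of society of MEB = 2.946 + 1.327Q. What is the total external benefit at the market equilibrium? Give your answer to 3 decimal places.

Market equilibrium (private): 48.998 + 2.177Q = 122.659 - 2.397Q → Q_m = 16.1043.
Total external benefit = ∫₀^{Q_m} (2.946 + 1.327Q) dQ = 2.946×16.1043 + ½×1.327×16.1043² = 219.5210.

$219.521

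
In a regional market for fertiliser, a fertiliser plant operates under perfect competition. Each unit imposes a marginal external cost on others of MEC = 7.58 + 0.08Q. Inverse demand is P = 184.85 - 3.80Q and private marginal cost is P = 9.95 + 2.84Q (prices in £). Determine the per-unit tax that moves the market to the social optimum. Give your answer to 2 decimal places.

tax = £9.57 per unit

Social marginal cost = private MC + MEC = 17.53 + 2.92Q.
Set SMC = demand: 17.53 + 2.92Q = 184.85 - 3.80Q → Q* = 24.8988.
The Pigouvian tax equals MEC at Q*: 7.58 + 0.08×24.8988 = 9.5719.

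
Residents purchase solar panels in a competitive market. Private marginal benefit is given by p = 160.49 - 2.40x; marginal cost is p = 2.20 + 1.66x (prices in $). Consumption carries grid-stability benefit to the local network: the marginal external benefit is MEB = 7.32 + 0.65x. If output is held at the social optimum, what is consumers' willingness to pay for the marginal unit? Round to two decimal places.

Social marginal benefit = demand + MEB = 167.81 - 1.75x.
Set SMB = MC: 167.81 - 1.75x = 2.20 + 1.66x → x* = 48.5660.
Consumer price on the demand curve at x*: 160.49 − 2.40×48.5660 = 43.9316.

P = $43.93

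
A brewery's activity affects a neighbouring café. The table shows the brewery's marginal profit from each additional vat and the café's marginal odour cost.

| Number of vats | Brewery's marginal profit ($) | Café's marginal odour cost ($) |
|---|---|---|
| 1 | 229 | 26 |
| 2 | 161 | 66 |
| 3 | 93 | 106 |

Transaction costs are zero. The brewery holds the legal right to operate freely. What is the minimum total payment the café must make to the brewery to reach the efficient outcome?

Left alone the brewery would choose level 3 (marginal profit stays positive).
Efficient level: k* = 2 (marginal profit ≥ marginal odour cost through 2).
The café must at least cover the brewery's forgone profit from cutting 3→2: 93 = 93.

$93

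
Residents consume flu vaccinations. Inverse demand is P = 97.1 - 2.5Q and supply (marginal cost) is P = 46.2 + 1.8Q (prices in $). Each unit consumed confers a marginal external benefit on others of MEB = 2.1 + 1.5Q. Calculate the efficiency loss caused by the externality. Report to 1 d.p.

Market equilibrium (private): 46.2 + 1.8Q = 97.1 - 2.5Q → Q_m = 11.8372.
Social marginal benefit = demand + MEB = 99.2 - Q.
Set SMB = MC: 99.2 - Q = 46.2 + 1.8Q → Q* = 18.9286.
Between Q* and Q_m the wedge SMB − MC runs linearly from 0 to MEB(Q_m), so the loss is a triangle.
DWL = ½ × 7.0914 × 19.8558 = 70.4027.

DWL = $70.4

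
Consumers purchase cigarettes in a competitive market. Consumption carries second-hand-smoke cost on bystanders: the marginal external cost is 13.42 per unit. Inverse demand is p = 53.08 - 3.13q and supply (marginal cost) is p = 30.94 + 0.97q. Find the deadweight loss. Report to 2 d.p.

Market equilibrium (private): 30.94 + 0.97q = 53.08 - 3.13q → q_m = 5.4000.
Social marginal benefit = demand − MEC = 39.66 - 3.13q.
Set SMB = MC: 39.66 - 3.13q = 30.94 + 0.97q → q* = 2.1268.
The loss is the area between SMB and MC from q* to q_m; with linear curves that's a triangle of height MEC(q_m).
DWL = ½ × 3.2732 × 13.4200 = 21.9632.

DWL = 21.96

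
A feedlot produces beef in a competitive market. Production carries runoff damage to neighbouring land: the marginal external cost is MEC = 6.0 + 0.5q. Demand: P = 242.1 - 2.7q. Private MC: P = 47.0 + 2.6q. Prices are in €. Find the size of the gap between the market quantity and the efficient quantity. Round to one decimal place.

4.2 units

Market equilibrium (private): 47.0 + 2.6q = 242.1 - 2.7q → q_m = 36.8113.
Social marginal cost = private MC + MEC = 53.0 + 3.1q.
Set SMC = demand: 53.0 + 3.1q = 242.1 - 2.7q → q* = 32.6034.
Gap = |36.8113 − 32.6034| = 4.2079.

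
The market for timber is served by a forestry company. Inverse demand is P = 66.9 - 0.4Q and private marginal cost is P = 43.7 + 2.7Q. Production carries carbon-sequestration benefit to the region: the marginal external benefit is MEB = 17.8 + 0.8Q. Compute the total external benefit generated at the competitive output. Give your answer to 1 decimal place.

Market equilibrium (private): 43.7 + 2.7Q = 66.9 - 0.4Q → Q_m = 7.4839.
Total external benefit = ∫₀^{Q_m} (17.8 + 0.8Q) dQ = 17.8×7.4839 + ½×0.8×7.4839² = 155.6169.

155.6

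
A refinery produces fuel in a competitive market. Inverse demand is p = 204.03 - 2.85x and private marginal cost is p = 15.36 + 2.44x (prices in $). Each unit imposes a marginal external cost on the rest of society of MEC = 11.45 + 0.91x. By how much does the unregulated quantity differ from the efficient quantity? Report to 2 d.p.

7.08 units

Market equilibrium (private): 15.36 + 2.44x = 204.03 - 2.85x → x_m = 35.6654.
Social marginal cost = private MC + MEC = 26.81 + 3.35x.
Set SMC = demand: 26.81 + 3.35x = 204.03 - 2.85x → x* = 28.5839.
Gap = |35.6654 − 28.5839| = 7.0815.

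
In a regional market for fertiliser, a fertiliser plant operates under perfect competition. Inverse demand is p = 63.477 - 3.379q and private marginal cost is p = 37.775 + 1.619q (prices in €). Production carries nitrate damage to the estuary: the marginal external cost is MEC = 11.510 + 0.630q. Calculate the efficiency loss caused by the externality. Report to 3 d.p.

DWL = €19.328

Market equilibrium (private): 37.775 + 1.619q = 63.477 - 3.379q → q_m = 5.1425.
Social marginal cost = private MC + MEC = 49.285 + 2.249q.
Set SMC = demand: 49.285 + 2.249q = 63.477 - 3.379q → q* = 2.5217.
Between q* and q_m the wedge SMC − demand runs linearly from 0 to MEC(q_m), so the loss is a triangle.
DWL = ½ × 2.6208 × 14.7497 = 19.3280.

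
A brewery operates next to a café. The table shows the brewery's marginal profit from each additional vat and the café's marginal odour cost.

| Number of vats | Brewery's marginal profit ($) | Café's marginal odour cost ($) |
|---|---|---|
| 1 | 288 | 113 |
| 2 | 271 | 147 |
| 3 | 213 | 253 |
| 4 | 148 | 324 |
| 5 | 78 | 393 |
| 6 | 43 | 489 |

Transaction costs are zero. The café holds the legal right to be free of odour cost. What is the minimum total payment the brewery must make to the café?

$260

Efficient level: marginal profit ≥ marginal odour cost through level 2, so k* = 2.
With the café holding the right, the brewery must at least compensate total damage at k*: 113 + 147 = 260.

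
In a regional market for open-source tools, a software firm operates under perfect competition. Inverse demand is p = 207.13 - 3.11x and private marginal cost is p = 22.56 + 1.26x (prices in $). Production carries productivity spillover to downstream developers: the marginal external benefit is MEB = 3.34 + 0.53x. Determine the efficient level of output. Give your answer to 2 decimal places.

Social marginal cost = private MC − MEB = 19.22 + 0.73x.
Set SMC = demand: 19.22 + 0.73x = 207.13 - 3.11x → x* = 48.9349.

x* = 48.93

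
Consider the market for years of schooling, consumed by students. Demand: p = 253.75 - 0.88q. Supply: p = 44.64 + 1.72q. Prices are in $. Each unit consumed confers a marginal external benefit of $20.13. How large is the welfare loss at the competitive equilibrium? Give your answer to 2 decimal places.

Market equilibrium (private): 44.64 + 1.72q = 253.75 - 0.88q → q_m = 80.4269.
Social marginal benefit = demand + MEB = 273.88 - 0.88q.
Set SMB = MC: 273.88 - 0.88q = 44.64 + 1.72q → q* = 88.1692.
Height of the DWL triangle at q_m is SMB(q_m) − MC(q_m) = MEB(q_m) = 20.1300.
DWL = ½ × 7.7423 × 20.1300 = 77.9262.

DWL = $77.93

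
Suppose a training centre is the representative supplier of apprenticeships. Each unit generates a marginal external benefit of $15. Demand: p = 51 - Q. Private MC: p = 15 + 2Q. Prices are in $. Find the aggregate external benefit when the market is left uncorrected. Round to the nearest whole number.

Market equilibrium (private): 15 + 2Q = 51 - Q → Q_m = 12.0000.
Total external benefit = MEB × Q_m = 15 × 12.0000 = 180.0000.

$180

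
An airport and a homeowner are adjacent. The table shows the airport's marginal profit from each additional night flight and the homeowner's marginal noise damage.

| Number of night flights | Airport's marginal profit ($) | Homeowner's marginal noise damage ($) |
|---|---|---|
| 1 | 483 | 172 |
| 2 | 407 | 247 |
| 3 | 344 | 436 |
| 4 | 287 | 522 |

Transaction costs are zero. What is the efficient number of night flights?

Bargaining reaches the level where marginal profit last exceeds marginal noise damage.
That holds through level 2 (407 ≥ 247) but not at 3 (344 < 436).

2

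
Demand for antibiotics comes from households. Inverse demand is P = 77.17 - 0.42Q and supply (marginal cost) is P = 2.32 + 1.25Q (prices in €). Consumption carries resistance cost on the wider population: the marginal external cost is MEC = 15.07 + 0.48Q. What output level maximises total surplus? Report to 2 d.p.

Q* = 27.80

Social marginal benefit = demand − MEC = 62.10 - 0.90Q.
Set SMB = MC: 62.10 - 0.90Q = 2.32 + 1.25Q → Q* = 27.8047.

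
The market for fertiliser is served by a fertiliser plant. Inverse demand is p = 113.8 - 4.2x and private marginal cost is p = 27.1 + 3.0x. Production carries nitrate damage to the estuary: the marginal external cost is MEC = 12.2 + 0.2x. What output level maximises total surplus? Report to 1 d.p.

x* = 10.1

Social marginal cost = private MC + MEC = 39.3 + 3.2x.
Set SMC = demand: 39.3 + 3.2x = 113.8 - 4.2x → x* = 10.0676.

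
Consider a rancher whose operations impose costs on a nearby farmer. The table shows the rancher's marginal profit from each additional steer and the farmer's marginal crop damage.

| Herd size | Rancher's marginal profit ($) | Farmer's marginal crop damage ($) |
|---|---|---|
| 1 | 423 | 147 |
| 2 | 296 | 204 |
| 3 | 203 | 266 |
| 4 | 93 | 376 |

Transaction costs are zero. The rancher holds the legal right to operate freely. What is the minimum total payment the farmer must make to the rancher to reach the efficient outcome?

$296

Left alone the rancher would choose level 4 (marginal profit stays positive).
Efficient level: k* = 2 (marginal profit ≥ marginal crop damage through 2).
The farmer must at least cover the rancher's forgone profit from cutting 4→2: 203 + 93 = 296.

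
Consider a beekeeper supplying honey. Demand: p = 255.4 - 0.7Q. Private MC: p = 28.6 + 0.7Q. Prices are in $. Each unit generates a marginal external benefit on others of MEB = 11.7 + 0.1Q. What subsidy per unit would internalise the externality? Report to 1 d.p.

subsidy = $30.0 per unit

Social marginal cost = private MC − MEB = 16.9 + 0.6Q.
Set SMC = demand: 16.9 + 0.6Q = 255.4 - 0.7Q → Q* = 183.4615.
The Pigouvian subsidy equals MEB at Q*: 11.7 + 0.1×183.4615 = 30.0462.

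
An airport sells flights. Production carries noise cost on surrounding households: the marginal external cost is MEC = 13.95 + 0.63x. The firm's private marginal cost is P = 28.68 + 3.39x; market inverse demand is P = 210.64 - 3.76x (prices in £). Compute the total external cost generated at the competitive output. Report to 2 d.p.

Market equilibrium (private): 28.68 + 3.39x = 210.64 - 3.76x → x_m = 25.4490.
Total external cost = ∫₀^{x_m} (13.95 + 0.63x) dx = 13.95×25.4490 + ½×0.63×25.4490² = 559.0238.

£559.02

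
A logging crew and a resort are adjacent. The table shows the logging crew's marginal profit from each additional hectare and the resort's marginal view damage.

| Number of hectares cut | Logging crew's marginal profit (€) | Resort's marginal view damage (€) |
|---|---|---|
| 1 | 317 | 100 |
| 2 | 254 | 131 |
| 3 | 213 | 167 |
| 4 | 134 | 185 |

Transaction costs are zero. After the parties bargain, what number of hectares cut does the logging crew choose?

Bargaining reaches the level where marginal profit last exceeds marginal view damage.
That holds through level 3 (213 ≥ 167) but not at 4 (134 < 185).

3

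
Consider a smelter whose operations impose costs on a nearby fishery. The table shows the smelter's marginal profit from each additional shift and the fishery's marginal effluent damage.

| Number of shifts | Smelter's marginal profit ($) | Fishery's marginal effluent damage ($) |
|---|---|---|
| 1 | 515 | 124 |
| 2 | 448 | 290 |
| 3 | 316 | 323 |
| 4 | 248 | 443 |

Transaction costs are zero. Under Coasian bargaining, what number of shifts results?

Bargaining reaches the level where marginal profit last exceeds marginal effluent damage.
That holds through level 2 (448 ≥ 290) but not at 3 (316 < 323).

2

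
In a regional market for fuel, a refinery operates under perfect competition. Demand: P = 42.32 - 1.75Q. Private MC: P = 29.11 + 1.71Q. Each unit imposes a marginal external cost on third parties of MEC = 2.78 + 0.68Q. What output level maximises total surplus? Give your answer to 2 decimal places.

Social marginal cost = private MC + MEC = 31.89 + 2.39Q.
Set SMC = demand: 31.89 + 2.39Q = 42.32 - 1.75Q → Q* = 2.5193.

Q* = 2.52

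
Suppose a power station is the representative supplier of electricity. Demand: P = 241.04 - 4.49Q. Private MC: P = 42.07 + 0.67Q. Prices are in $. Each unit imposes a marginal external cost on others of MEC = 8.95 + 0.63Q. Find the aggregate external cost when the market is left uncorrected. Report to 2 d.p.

$813.48

Market equilibrium (private): 42.07 + 0.67Q = 241.04 - 4.49Q → Q_m = 38.5601.
Total external cost = ∫₀^{Q_m} (8.95 + 0.63Q) dQ = 8.95×38.5601 + ½×0.63×38.5601² = 813.4805.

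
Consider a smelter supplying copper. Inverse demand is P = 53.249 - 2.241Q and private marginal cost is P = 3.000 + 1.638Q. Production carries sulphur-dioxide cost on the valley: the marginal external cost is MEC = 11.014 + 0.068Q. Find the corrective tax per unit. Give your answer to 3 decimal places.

Social marginal cost = private MC + MEC = 14.014 + 1.706Q.
Set SMC = demand: 14.014 + 1.706Q = 53.249 - 2.241Q → Q* = 9.9405.
The Pigouvian tax equals MEC at Q*: 11.014 + 0.068×9.9405 = 11.6900.

tax = 11.690 per unit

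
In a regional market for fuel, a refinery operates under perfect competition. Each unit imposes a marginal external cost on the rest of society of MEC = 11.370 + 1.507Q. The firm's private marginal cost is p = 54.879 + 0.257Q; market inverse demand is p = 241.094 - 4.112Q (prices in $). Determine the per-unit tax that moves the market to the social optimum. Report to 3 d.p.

tax = $56.212 per unit

Social marginal cost = private MC + MEC = 66.249 + 1.764Q.
Set SMC = demand: 66.249 + 1.764Q = 241.094 - 4.112Q → Q* = 29.7558.
The Pigouvian tax equals MEC at Q*: 11.370 + 1.507×29.7558 = 56.2120.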